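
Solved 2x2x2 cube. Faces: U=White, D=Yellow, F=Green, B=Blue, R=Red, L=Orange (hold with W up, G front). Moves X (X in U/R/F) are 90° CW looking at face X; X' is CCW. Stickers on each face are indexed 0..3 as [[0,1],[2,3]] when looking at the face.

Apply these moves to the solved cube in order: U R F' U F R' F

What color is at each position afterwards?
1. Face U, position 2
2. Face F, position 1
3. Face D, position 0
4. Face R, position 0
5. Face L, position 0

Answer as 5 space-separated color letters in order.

Answer: O R R W Y

Derivation:
After move 1 (U): U=WWWW F=RRGG R=BBRR B=OOBB L=GGOO
After move 2 (R): R=RBRB U=WRWG F=RYGY D=YBYO B=WOWB
After move 3 (F'): F=YYRG U=WRRR R=BBYB D=GOYO L=GGOW
After move 4 (U): U=RWRR F=BBRG R=WOYB B=GGWB L=YYOW
After move 5 (F): F=RBGB U=RWWY R=RORB D=YWYO L=YGOO
After move 6 (R'): R=OBRR U=RWWG F=RWGY D=YBYB B=OGWB
After move 7 (F): F=GRYW U=RWOG R=WBGR D=ROYB L=YYOB
Query 1: U[2] = O
Query 2: F[1] = R
Query 3: D[0] = R
Query 4: R[0] = W
Query 5: L[0] = Y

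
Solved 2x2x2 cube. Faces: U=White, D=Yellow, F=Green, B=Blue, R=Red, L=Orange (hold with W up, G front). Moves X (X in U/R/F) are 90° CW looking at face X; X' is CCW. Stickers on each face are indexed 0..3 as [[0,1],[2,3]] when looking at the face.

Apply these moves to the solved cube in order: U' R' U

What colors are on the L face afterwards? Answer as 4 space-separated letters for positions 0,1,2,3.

After move 1 (U'): U=WWWW F=OOGG R=GGRR B=RRBB L=BBOO
After move 2 (R'): R=GRGR U=WBWR F=OWGW D=YOYG B=YRYB
After move 3 (U): U=WWRB F=GRGW R=YRGR B=BBYB L=OWOO
Query: L face = OWOO

Answer: O W O O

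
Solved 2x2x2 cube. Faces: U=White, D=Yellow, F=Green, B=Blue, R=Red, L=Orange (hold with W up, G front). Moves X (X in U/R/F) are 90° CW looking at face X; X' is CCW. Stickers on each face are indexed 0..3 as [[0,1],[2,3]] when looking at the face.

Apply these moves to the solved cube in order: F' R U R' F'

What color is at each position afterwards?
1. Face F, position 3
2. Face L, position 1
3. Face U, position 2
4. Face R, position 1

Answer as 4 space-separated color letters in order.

Answer: G O B R

Derivation:
After move 1 (F'): F=GGGG U=WWRR R=YRYR D=OOYY L=OWOW
After move 2 (R): R=YYRR U=WGRG F=GOGY D=OBYB B=RBWB
After move 3 (U): U=RWGG F=YYGY R=RBRR B=OWWB L=GOOW
After move 4 (R'): R=BRRR U=RWGO F=YWGG D=OYYY B=BWBB
After move 5 (F'): F=WGYG U=RWBR R=YROR D=OWYY L=GOOG
Query 1: F[3] = G
Query 2: L[1] = O
Query 3: U[2] = B
Query 4: R[1] = R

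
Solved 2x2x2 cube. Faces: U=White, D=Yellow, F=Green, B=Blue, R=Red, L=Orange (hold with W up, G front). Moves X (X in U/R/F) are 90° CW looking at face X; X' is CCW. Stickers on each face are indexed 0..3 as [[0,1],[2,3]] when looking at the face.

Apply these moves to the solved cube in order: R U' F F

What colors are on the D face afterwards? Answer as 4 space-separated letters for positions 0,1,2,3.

After move 1 (R): R=RRRR U=WGWG F=GYGY D=YBYB B=WBWB
After move 2 (U'): U=GGWW F=OOGY R=GYRR B=RRWB L=WBOO
After move 3 (F): F=GOYO U=GGOB R=WYWR D=RGYB L=WYOB
After move 4 (F): F=YGOO U=GGBY R=OYBR D=WWYB L=WROG
Query: D face = WWYB

Answer: W W Y B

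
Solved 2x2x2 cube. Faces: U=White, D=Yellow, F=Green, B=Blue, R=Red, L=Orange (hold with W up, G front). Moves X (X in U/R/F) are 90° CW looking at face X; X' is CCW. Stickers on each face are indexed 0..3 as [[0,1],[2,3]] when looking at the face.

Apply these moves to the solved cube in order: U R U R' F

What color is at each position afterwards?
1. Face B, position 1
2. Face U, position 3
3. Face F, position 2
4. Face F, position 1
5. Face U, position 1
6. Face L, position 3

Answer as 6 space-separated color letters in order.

After move 1 (U): U=WWWW F=RRGG R=BBRR B=OOBB L=GGOO
After move 2 (R): R=RBRB U=WRWG F=RYGY D=YBYO B=WOWB
After move 3 (U): U=WWGR F=RBGY R=WORB B=GGWB L=RYOO
After move 4 (R'): R=OBWR U=WWGG F=RWGR D=YBYY B=OGBB
After move 5 (F): F=GRRW U=WWOY R=GBGR D=WOYY L=RYOB
Query 1: B[1] = G
Query 2: U[3] = Y
Query 3: F[2] = R
Query 4: F[1] = R
Query 5: U[1] = W
Query 6: L[3] = B

Answer: G Y R R W B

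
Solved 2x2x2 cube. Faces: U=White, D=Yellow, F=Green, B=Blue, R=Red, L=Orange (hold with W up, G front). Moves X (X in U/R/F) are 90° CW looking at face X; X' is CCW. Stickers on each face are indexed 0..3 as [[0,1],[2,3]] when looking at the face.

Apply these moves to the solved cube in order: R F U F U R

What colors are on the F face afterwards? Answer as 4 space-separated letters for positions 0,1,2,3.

Answer: O W Y B

Derivation:
After move 1 (R): R=RRRR U=WGWG F=GYGY D=YBYB B=WBWB
After move 2 (F): F=GGYY U=WGOO R=WRGR D=RRYB L=OYOB
After move 3 (U): U=OWOG F=WRYY R=WBGR B=OYWB L=GGOB
After move 4 (F): F=YWYR U=OWBG R=OBGR D=GWYB L=GROR
After move 5 (U): U=BOGW F=OBYR R=OYGR B=GRWB L=YWOR
After move 6 (R): R=GORY U=BBGR F=OWYB D=GWYG B=WROB
Query: F face = OWYB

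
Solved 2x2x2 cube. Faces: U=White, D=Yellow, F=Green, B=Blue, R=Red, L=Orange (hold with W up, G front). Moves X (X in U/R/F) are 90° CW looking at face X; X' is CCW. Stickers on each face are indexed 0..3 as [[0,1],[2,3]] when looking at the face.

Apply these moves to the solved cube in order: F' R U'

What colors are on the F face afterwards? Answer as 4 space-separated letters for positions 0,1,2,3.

Answer: O W G Y

Derivation:
After move 1 (F'): F=GGGG U=WWRR R=YRYR D=OOYY L=OWOW
After move 2 (R): R=YYRR U=WGRG F=GOGY D=OBYB B=RBWB
After move 3 (U'): U=GGWR F=OWGY R=GORR B=YYWB L=RBOW
Query: F face = OWGY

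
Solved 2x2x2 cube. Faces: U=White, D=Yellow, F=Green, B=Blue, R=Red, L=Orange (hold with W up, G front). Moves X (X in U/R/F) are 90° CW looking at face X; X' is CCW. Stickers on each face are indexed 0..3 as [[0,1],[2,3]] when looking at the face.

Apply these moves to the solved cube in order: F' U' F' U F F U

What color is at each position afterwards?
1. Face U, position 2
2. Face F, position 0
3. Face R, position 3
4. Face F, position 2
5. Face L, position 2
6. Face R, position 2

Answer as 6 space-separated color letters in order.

Answer: B W R G O G

Derivation:
After move 1 (F'): F=GGGG U=WWRR R=YRYR D=OOYY L=OWOW
After move 2 (U'): U=WRWR F=OWGG R=GGYR B=YRBB L=BBOW
After move 3 (F'): F=WGOG U=WRGY R=OGOR D=BWYY L=BROW
After move 4 (U): U=GWYR F=OGOG R=YROR B=BRBB L=WGOW
After move 5 (F): F=OOGG U=GWWG R=YRRR D=OYYY L=WBOW
After move 6 (F): F=GOGO U=GWWB R=WRGR D=RYYY L=WOOY
After move 7 (U): U=WGBW F=WRGO R=BRGR B=WOBB L=GOOY
Query 1: U[2] = B
Query 2: F[0] = W
Query 3: R[3] = R
Query 4: F[2] = G
Query 5: L[2] = O
Query 6: R[2] = G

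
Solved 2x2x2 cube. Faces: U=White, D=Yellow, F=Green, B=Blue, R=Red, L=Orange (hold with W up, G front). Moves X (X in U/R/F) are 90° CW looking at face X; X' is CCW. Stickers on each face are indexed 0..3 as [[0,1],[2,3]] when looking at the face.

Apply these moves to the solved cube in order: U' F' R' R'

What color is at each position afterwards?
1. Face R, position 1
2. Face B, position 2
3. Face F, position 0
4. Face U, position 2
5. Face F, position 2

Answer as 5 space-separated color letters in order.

After move 1 (U'): U=WWWW F=OOGG R=GGRR B=RRBB L=BBOO
After move 2 (F'): F=OGOG U=WWGR R=YGYR D=BOYY L=BWOW
After move 3 (R'): R=GRYY U=WBGR F=OWOR D=BGYG B=YROB
After move 4 (R'): R=RYGY U=WOGY F=OBOR D=BWYR B=GRGB
Query 1: R[1] = Y
Query 2: B[2] = G
Query 3: F[0] = O
Query 4: U[2] = G
Query 5: F[2] = O

Answer: Y G O G O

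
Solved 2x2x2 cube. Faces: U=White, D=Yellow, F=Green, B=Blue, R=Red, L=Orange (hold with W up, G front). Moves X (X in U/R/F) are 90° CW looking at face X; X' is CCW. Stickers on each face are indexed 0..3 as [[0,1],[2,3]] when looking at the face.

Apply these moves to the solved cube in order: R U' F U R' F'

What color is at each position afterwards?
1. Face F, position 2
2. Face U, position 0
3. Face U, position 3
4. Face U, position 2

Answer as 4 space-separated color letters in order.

After move 1 (R): R=RRRR U=WGWG F=GYGY D=YBYB B=WBWB
After move 2 (U'): U=GGWW F=OOGY R=GYRR B=RRWB L=WBOO
After move 3 (F): F=GOYO U=GGOB R=WYWR D=RGYB L=WYOB
After move 4 (U): U=OGBG F=WYYO R=RRWR B=WYWB L=GOOB
After move 5 (R'): R=RRRW U=OWBW F=WGYG D=RYYO B=BYGB
After move 6 (F'): F=GGWY U=OWRR R=YRRW D=OBYO L=GWOB
Query 1: F[2] = W
Query 2: U[0] = O
Query 3: U[3] = R
Query 4: U[2] = R

Answer: W O R R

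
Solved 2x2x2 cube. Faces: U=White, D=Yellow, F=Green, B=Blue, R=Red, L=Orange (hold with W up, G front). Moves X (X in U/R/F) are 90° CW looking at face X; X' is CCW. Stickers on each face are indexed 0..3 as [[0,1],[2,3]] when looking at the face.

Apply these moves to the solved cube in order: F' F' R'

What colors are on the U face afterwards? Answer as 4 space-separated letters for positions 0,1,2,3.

After move 1 (F'): F=GGGG U=WWRR R=YRYR D=OOYY L=OWOW
After move 2 (F'): F=GGGG U=WWYY R=OROR D=WWYY L=OROR
After move 3 (R'): R=RROO U=WBYB F=GWGY D=WGYG B=YBWB
Query: U face = WBYB

Answer: W B Y B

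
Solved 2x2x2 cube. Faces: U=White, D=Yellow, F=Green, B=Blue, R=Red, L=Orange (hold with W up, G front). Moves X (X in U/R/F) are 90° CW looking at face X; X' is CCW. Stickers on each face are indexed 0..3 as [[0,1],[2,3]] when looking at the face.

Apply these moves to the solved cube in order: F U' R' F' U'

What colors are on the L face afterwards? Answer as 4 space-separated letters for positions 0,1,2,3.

After move 1 (F): F=GGGG U=WWOO R=WRWR D=RRYY L=OYOY
After move 2 (U'): U=WOWO F=OYGG R=GGWR B=WRBB L=BBOY
After move 3 (R'): R=GRGW U=WBWW F=OOGO D=RYYG B=YRRB
After move 4 (F'): F=OOOG U=WBGG R=YRRW D=BYYG L=BWOW
After move 5 (U'): U=BGWG F=BWOG R=OORW B=YRRB L=YROW
Query: L face = YROW

Answer: Y R O W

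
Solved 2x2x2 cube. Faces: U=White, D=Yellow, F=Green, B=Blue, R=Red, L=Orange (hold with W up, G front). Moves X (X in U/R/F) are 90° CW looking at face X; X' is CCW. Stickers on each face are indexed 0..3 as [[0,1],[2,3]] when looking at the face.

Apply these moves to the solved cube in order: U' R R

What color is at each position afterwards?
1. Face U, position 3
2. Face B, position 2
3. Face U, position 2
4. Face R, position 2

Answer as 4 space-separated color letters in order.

Answer: Y O W G

Derivation:
After move 1 (U'): U=WWWW F=OOGG R=GGRR B=RRBB L=BBOO
After move 2 (R): R=RGRG U=WOWG F=OYGY D=YBYR B=WRWB
After move 3 (R): R=RRGG U=WYWY F=OBGR D=YWYW B=GROB
Query 1: U[3] = Y
Query 2: B[2] = O
Query 3: U[2] = W
Query 4: R[2] = G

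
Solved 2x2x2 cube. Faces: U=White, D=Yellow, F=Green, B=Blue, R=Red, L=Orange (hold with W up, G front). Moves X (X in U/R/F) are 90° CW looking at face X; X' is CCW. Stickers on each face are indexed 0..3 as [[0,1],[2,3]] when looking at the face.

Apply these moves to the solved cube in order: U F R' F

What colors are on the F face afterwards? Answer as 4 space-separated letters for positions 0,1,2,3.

Answer: G G G W

Derivation:
After move 1 (U): U=WWWW F=RRGG R=BBRR B=OOBB L=GGOO
After move 2 (F): F=GRGR U=WWOG R=WBWR D=RBYY L=GYOY
After move 3 (R'): R=BRWW U=WBOO F=GWGG D=RRYR B=YOBB
After move 4 (F): F=GGGW U=WBYY R=OROW D=WBYR L=GROR
Query: F face = GGGW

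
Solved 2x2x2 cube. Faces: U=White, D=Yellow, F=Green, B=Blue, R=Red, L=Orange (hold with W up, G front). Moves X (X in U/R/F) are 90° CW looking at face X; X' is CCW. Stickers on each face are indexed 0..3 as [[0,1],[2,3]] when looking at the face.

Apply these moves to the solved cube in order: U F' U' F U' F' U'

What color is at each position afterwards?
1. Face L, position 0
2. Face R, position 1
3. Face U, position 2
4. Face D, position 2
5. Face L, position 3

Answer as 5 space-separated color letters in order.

Answer: W W R Y W

Derivation:
After move 1 (U): U=WWWW F=RRGG R=BBRR B=OOBB L=GGOO
After move 2 (F'): F=RGRG U=WWBR R=YBYR D=GOYY L=GWOW
After move 3 (U'): U=WRWB F=GWRG R=RGYR B=YBBB L=OOOW
After move 4 (F): F=RGGW U=WRWO R=WGBR D=YRYY L=OGOO
After move 5 (U'): U=ROWW F=OGGW R=RGBR B=WGBB L=YBOO
After move 6 (F'): F=GWOG U=RORB R=RGYR D=BOYY L=YWOW
After move 7 (U'): U=OBRR F=YWOG R=GWYR B=RGBB L=WGOW
Query 1: L[0] = W
Query 2: R[1] = W
Query 3: U[2] = R
Query 4: D[2] = Y
Query 5: L[3] = W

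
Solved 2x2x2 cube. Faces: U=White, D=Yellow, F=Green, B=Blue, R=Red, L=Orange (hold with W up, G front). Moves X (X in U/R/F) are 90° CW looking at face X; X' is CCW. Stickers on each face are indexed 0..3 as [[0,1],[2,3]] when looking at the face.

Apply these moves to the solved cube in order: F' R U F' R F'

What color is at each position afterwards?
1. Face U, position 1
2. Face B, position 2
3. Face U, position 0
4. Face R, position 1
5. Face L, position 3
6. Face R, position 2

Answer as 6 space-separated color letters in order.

Answer: Y W R B R O

Derivation:
After move 1 (F'): F=GGGG U=WWRR R=YRYR D=OOYY L=OWOW
After move 2 (R): R=YYRR U=WGRG F=GOGY D=OBYB B=RBWB
After move 3 (U): U=RWGG F=YYGY R=RBRR B=OWWB L=GOOW
After move 4 (F'): F=YYYG U=RWRR R=BBOR D=OWYB L=GGOG
After move 5 (R): R=OBRB U=RYRG F=YWYB D=OWYO B=RWWB
After move 6 (F'): F=WBYY U=RYOR R=WBOB D=GGYO L=GGOR
Query 1: U[1] = Y
Query 2: B[2] = W
Query 3: U[0] = R
Query 4: R[1] = B
Query 5: L[3] = R
Query 6: R[2] = O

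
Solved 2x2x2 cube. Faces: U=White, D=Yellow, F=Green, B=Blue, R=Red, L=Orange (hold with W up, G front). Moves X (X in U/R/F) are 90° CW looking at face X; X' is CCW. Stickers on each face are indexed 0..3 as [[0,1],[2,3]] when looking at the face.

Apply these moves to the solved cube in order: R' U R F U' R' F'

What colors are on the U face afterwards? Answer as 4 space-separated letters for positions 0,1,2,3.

After move 1 (R'): R=RRRR U=WBWB F=GWGW D=YGYG B=YBYB
After move 2 (U): U=WWBB F=RRGW R=YBRR B=OOYB L=GWOO
After move 3 (R): R=RYRB U=WRBW F=RGGG D=YYYO B=BOWB
After move 4 (F): F=GRGG U=WROW R=BYWB D=RRYO L=GYOY
After move 5 (U'): U=RWWO F=GYGG R=GRWB B=BYWB L=BOOY
After move 6 (R'): R=RBGW U=RWWB F=GWGO D=RYYG B=OYRB
After move 7 (F'): F=WOGG U=RWRG R=YBRW D=OYYG L=BBOW
Query: U face = RWRG

Answer: R W R G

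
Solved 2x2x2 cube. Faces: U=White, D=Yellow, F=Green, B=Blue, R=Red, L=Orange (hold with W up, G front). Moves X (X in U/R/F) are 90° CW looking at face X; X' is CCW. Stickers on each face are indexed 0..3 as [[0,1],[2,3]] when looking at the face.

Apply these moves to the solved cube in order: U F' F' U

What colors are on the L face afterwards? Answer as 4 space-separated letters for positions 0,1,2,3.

Answer: G G O B

Derivation:
After move 1 (U): U=WWWW F=RRGG R=BBRR B=OOBB L=GGOO
After move 2 (F'): F=RGRG U=WWBR R=YBYR D=GOYY L=GWOW
After move 3 (F'): F=GGRR U=WWYY R=OBGR D=WWYY L=GROB
After move 4 (U): U=YWYW F=OBRR R=OOGR B=GRBB L=GGOB
Query: L face = GGOB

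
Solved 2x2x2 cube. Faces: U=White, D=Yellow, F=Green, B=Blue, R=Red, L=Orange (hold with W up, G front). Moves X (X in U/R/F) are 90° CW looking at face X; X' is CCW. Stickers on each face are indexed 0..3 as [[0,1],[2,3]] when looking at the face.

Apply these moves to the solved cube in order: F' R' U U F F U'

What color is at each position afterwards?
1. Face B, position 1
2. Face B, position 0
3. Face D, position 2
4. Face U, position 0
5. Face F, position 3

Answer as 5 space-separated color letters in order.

After move 1 (F'): F=GGGG U=WWRR R=YRYR D=OOYY L=OWOW
After move 2 (R'): R=RRYY U=WBRB F=GWGR D=OGYG B=YBOB
After move 3 (U): U=RWBB F=RRGR R=YBYY B=OWOB L=GWOW
After move 4 (U): U=BRBW F=YBGR R=OWYY B=GWOB L=RROW
After move 5 (F): F=GYRB U=BRWR R=BWWY D=YOYG L=ROOG
After move 6 (F): F=RGBY U=BRGO R=WWRY D=WBYG L=RYOO
After move 7 (U'): U=ROBG F=RYBY R=RGRY B=WWOB L=GWOO
Query 1: B[1] = W
Query 2: B[0] = W
Query 3: D[2] = Y
Query 4: U[0] = R
Query 5: F[3] = Y

Answer: W W Y R Y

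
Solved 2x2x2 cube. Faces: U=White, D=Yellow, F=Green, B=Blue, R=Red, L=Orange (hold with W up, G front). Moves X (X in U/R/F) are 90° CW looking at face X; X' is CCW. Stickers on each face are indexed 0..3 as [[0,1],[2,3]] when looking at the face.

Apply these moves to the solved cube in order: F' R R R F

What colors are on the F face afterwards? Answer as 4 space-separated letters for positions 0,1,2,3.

After move 1 (F'): F=GGGG U=WWRR R=YRYR D=OOYY L=OWOW
After move 2 (R): R=YYRR U=WGRG F=GOGY D=OBYB B=RBWB
After move 3 (R): R=RYRY U=WORY F=GBGB D=OWYR B=GBGB
After move 4 (R): R=RRYY U=WBRB F=GWGR D=OGYG B=YBOB
After move 5 (F): F=GGRW U=WBWW R=RRBY D=YRYG L=OOOG
Query: F face = GGRW

Answer: G G R W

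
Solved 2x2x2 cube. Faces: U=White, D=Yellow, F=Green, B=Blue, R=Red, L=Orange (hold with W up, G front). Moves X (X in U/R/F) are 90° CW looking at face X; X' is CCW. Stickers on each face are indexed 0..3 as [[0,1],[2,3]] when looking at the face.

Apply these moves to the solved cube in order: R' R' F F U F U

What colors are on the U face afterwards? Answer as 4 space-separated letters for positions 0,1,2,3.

After move 1 (R'): R=RRRR U=WBWB F=GWGW D=YGYG B=YBYB
After move 2 (R'): R=RRRR U=WYWY F=GBGB D=YWYW B=GBGB
After move 3 (F): F=GGBB U=WYOO R=WRYR D=RRYW L=OYOW
After move 4 (F): F=BGBG U=WYWY R=OROR D=YWYW L=OROR
After move 5 (U): U=WWYY F=ORBG R=GBOR B=ORGB L=BGOR
After move 6 (F): F=BOGR U=WWRG R=YBYR D=OGYW L=BYOW
After move 7 (U): U=RWGW F=YBGR R=ORYR B=BYGB L=BOOW
Query: U face = RWGW

Answer: R W G W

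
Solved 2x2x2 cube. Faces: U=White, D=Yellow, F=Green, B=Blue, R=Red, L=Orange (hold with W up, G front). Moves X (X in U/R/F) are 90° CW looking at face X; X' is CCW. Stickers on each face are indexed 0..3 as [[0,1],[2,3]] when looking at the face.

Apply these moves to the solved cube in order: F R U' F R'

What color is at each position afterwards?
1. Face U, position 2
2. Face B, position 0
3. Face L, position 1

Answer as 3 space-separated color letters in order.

Answer: Y B R

Derivation:
After move 1 (F): F=GGGG U=WWOO R=WRWR D=RRYY L=OYOY
After move 2 (R): R=WWRR U=WGOG F=GRGY D=RBYB B=OBWB
After move 3 (U'): U=GGWO F=OYGY R=GRRR B=WWWB L=OBOY
After move 4 (F): F=GOYY U=GGYB R=WROR D=RGYB L=OROB
After move 5 (R'): R=RRWO U=GWYW F=GGYB D=ROYY B=BWGB
Query 1: U[2] = Y
Query 2: B[0] = B
Query 3: L[1] = R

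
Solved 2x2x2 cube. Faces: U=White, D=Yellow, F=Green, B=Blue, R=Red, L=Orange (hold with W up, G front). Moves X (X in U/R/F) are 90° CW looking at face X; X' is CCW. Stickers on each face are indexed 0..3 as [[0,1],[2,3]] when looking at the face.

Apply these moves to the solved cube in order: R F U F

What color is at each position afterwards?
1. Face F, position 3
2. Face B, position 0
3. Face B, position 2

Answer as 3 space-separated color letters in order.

After move 1 (R): R=RRRR U=WGWG F=GYGY D=YBYB B=WBWB
After move 2 (F): F=GGYY U=WGOO R=WRGR D=RRYB L=OYOB
After move 3 (U): U=OWOG F=WRYY R=WBGR B=OYWB L=GGOB
After move 4 (F): F=YWYR U=OWBG R=OBGR D=GWYB L=GROR
Query 1: F[3] = R
Query 2: B[0] = O
Query 3: B[2] = W

Answer: R O W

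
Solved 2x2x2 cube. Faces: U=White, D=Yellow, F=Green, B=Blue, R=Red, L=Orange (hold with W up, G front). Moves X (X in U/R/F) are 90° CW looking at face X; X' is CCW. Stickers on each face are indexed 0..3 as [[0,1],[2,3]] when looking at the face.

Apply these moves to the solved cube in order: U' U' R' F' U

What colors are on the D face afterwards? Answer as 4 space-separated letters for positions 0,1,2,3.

Answer: R O Y G

Derivation:
After move 1 (U'): U=WWWW F=OOGG R=GGRR B=RRBB L=BBOO
After move 2 (U'): U=WWWW F=BBGG R=OORR B=GGBB L=RROO
After move 3 (R'): R=OROR U=WBWG F=BWGW D=YBYG B=YGYB
After move 4 (F'): F=WWBG U=WBOO R=BRYR D=ROYG L=RGOW
After move 5 (U): U=OWOB F=BRBG R=YGYR B=RGYB L=WWOW
Query: D face = ROYG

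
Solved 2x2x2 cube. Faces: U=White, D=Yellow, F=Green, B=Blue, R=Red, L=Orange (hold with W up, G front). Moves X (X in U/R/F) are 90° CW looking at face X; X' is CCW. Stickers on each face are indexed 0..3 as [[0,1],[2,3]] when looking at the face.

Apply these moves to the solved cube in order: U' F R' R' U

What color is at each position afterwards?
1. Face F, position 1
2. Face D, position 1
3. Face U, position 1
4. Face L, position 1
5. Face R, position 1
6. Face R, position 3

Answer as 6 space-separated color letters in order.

Answer: W W W B R W

Derivation:
After move 1 (U'): U=WWWW F=OOGG R=GGRR B=RRBB L=BBOO
After move 2 (F): F=GOGO U=WWOB R=WGWR D=RGYY L=BYOY
After move 3 (R'): R=GRWW U=WBOR F=GWGB D=ROYO B=YRGB
After move 4 (R'): R=RWGW U=WGOY F=GBGR D=RWYB B=OROB
After move 5 (U): U=OWYG F=RWGR R=ORGW B=BYOB L=GBOY
Query 1: F[1] = W
Query 2: D[1] = W
Query 3: U[1] = W
Query 4: L[1] = B
Query 5: R[1] = R
Query 6: R[3] = W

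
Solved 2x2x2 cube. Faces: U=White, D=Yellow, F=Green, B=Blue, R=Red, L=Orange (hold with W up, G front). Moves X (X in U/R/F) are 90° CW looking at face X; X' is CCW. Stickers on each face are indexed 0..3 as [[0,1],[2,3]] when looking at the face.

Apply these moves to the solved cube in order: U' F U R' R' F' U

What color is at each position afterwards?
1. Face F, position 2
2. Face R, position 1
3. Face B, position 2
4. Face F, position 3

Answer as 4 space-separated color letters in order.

After move 1 (U'): U=WWWW F=OOGG R=GGRR B=RRBB L=BBOO
After move 2 (F): F=GOGO U=WWOB R=WGWR D=RGYY L=BYOY
After move 3 (U): U=OWBW F=WGGO R=RRWR B=BYBB L=GOOY
After move 4 (R'): R=RRRW U=OBBB F=WWGW D=RGYO B=YYGB
After move 5 (R'): R=RWRR U=OGBY F=WBGB D=RWYW B=OYGB
After move 6 (F'): F=BBWG U=OGRR R=WWRR D=OYYW L=GYOB
After move 7 (U): U=RORG F=WWWG R=OYRR B=GYGB L=BBOB
Query 1: F[2] = W
Query 2: R[1] = Y
Query 3: B[2] = G
Query 4: F[3] = G

Answer: W Y G G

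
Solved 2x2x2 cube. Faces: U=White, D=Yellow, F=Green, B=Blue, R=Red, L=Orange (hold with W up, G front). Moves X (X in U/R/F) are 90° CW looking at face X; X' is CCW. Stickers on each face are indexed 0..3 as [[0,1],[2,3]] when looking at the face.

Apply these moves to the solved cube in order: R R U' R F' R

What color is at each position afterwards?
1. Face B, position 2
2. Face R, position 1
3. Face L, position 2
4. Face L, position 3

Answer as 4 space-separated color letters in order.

Answer: O G O W

Derivation:
After move 1 (R): R=RRRR U=WGWG F=GYGY D=YBYB B=WBWB
After move 2 (R): R=RRRR U=WYWY F=GBGB D=YWYW B=GBGB
After move 3 (U'): U=YYWW F=OOGB R=GBRR B=RRGB L=GBOO
After move 4 (R): R=RGRB U=YOWB F=OWGW D=YGYR B=WRYB
After move 5 (F'): F=WWOG U=YORR R=GGYB D=BOYR L=GBOW
After move 6 (R): R=YGBG U=YWRG F=WOOR D=BYYW B=RROB
Query 1: B[2] = O
Query 2: R[1] = G
Query 3: L[2] = O
Query 4: L[3] = W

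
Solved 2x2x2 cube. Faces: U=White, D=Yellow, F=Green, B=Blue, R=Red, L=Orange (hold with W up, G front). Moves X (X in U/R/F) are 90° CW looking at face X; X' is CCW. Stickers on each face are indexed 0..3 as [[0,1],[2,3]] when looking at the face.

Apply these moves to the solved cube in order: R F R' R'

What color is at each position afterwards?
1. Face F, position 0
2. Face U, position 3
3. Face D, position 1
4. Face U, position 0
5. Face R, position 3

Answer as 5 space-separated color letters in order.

After move 1 (R): R=RRRR U=WGWG F=GYGY D=YBYB B=WBWB
After move 2 (F): F=GGYY U=WGOO R=WRGR D=RRYB L=OYOB
After move 3 (R'): R=RRWG U=WWOW F=GGYO D=RGYY B=BBRB
After move 4 (R'): R=RGRW U=WROB F=GWYW D=RGYO B=YBGB
Query 1: F[0] = G
Query 2: U[3] = B
Query 3: D[1] = G
Query 4: U[0] = W
Query 5: R[3] = W

Answer: G B G W W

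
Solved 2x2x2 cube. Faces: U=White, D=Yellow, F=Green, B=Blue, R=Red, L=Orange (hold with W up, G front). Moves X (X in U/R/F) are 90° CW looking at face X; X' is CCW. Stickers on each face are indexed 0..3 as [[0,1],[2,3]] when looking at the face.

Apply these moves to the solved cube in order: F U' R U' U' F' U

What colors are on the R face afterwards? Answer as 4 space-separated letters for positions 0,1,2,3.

Answer: O R R G

Derivation:
After move 1 (F): F=GGGG U=WWOO R=WRWR D=RRYY L=OYOY
After move 2 (U'): U=WOWO F=OYGG R=GGWR B=WRBB L=BBOY
After move 3 (R): R=WGRG U=WYWG F=ORGY D=RBYW B=OROB
After move 4 (U'): U=YGWW F=BBGY R=ORRG B=WGOB L=OROY
After move 5 (U'): U=GWYW F=ORGY R=BBRG B=OROB L=WGOY
After move 6 (F'): F=RYOG U=GWBR R=BBRG D=GYYW L=WWOY
After move 7 (U): U=BGRW F=BBOG R=ORRG B=WWOB L=RYOY
Query: R face = ORRG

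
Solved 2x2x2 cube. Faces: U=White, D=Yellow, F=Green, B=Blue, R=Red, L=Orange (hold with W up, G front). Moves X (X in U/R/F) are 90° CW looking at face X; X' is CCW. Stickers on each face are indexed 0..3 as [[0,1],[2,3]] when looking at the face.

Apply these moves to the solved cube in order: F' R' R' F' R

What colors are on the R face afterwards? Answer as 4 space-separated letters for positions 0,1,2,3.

Answer: O W Y Y

Derivation:
After move 1 (F'): F=GGGG U=WWRR R=YRYR D=OOYY L=OWOW
After move 2 (R'): R=RRYY U=WBRB F=GWGR D=OGYG B=YBOB
After move 3 (R'): R=RYRY U=WORY F=GBGB D=OWYR B=GBGB
After move 4 (F'): F=BBGG U=WORR R=WYOY D=WWYR L=OYOR
After move 5 (R): R=OWYY U=WBRG F=BWGR D=WGYG B=RBOB
Query: R face = OWYY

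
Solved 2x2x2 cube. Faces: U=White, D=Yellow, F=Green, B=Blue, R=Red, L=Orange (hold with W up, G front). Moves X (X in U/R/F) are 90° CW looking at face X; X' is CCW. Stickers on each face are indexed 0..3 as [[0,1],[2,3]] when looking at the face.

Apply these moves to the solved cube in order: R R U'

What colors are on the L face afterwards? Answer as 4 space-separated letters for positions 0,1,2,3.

Answer: G B O O

Derivation:
After move 1 (R): R=RRRR U=WGWG F=GYGY D=YBYB B=WBWB
After move 2 (R): R=RRRR U=WYWY F=GBGB D=YWYW B=GBGB
After move 3 (U'): U=YYWW F=OOGB R=GBRR B=RRGB L=GBOO
Query: L face = GBOO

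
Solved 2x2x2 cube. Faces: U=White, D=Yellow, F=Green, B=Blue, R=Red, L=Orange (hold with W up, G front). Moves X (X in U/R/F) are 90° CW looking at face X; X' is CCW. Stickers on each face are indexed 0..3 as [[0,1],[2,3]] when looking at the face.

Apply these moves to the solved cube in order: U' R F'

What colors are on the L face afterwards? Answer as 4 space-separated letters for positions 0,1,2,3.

Answer: B G O W

Derivation:
After move 1 (U'): U=WWWW F=OOGG R=GGRR B=RRBB L=BBOO
After move 2 (R): R=RGRG U=WOWG F=OYGY D=YBYR B=WRWB
After move 3 (F'): F=YYOG U=WORR R=BGYG D=BOYR L=BGOW
Query: L face = BGOW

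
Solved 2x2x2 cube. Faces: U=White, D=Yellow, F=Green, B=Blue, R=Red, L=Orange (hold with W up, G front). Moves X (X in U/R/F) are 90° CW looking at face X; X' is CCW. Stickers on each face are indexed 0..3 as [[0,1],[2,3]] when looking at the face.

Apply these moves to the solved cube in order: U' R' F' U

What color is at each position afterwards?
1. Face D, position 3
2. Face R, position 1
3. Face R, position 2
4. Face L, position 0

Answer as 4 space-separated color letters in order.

Answer: G R Y W

Derivation:
After move 1 (U'): U=WWWW F=OOGG R=GGRR B=RRBB L=BBOO
After move 2 (R'): R=GRGR U=WBWR F=OWGW D=YOYG B=YRYB
After move 3 (F'): F=WWOG U=WBGG R=ORYR D=BOYG L=BROW
After move 4 (U): U=GWGB F=OROG R=YRYR B=BRYB L=WWOW
Query 1: D[3] = G
Query 2: R[1] = R
Query 3: R[2] = Y
Query 4: L[0] = W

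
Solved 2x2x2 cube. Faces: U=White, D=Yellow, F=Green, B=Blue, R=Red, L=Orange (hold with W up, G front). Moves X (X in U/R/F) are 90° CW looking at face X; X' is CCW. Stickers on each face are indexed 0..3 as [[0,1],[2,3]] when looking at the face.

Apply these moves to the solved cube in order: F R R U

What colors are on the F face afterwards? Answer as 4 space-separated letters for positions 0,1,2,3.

Answer: R W G B

Derivation:
After move 1 (F): F=GGGG U=WWOO R=WRWR D=RRYY L=OYOY
After move 2 (R): R=WWRR U=WGOG F=GRGY D=RBYB B=OBWB
After move 3 (R): R=RWRW U=WROY F=GBGB D=RWYO B=GBGB
After move 4 (U): U=OWYR F=RWGB R=GBRW B=OYGB L=GBOY
Query: F face = RWGB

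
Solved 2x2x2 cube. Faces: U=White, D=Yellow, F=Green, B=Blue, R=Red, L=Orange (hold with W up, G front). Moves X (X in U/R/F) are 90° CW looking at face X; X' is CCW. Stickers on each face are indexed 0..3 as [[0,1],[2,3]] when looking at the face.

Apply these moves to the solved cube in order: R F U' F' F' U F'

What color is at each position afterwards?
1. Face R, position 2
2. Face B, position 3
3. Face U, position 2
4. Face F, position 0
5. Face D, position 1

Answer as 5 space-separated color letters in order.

After move 1 (R): R=RRRR U=WGWG F=GYGY D=YBYB B=WBWB
After move 2 (F): F=GGYY U=WGOO R=WRGR D=RRYB L=OYOB
After move 3 (U'): U=GOWO F=OYYY R=GGGR B=WRWB L=WBOB
After move 4 (F'): F=YYOY U=GOGG R=RGRR D=BBYB L=WOOW
After move 5 (F'): F=YYYO U=GORR R=BGBR D=OWYB L=WGOG
After move 6 (U): U=RGRO F=BGYO R=WRBR B=WGWB L=YYOG
After move 7 (F'): F=GOBY U=RGWB R=WROR D=YGYB L=YOOR
Query 1: R[2] = O
Query 2: B[3] = B
Query 3: U[2] = W
Query 4: F[0] = G
Query 5: D[1] = G

Answer: O B W G G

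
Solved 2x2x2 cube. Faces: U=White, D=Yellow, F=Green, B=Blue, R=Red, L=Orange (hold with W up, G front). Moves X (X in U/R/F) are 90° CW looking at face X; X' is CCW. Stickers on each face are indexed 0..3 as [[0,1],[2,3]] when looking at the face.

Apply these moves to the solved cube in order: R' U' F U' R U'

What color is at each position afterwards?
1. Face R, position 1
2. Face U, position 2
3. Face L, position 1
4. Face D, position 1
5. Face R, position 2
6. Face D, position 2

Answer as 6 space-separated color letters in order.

After move 1 (R'): R=RRRR U=WBWB F=GWGW D=YGYG B=YBYB
After move 2 (U'): U=BBWW F=OOGW R=GWRR B=RRYB L=YBOO
After move 3 (F): F=GOWO U=BBOB R=WWWR D=RGYG L=YYOG
After move 4 (U'): U=BBBO F=YYWO R=GOWR B=WWYB L=RROG
After move 5 (R): R=WGRO U=BYBO F=YGWG D=RYYW B=OWBB
After move 6 (U'): U=YOBB F=RRWG R=YGRO B=WGBB L=OWOG
Query 1: R[1] = G
Query 2: U[2] = B
Query 3: L[1] = W
Query 4: D[1] = Y
Query 5: R[2] = R
Query 6: D[2] = Y

Answer: G B W Y R Y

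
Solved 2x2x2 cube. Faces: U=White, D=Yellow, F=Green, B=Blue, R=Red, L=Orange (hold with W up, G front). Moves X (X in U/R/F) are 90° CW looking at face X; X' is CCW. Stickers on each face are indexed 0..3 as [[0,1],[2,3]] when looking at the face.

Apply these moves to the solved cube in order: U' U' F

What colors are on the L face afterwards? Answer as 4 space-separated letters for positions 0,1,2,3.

After move 1 (U'): U=WWWW F=OOGG R=GGRR B=RRBB L=BBOO
After move 2 (U'): U=WWWW F=BBGG R=OORR B=GGBB L=RROO
After move 3 (F): F=GBGB U=WWOR R=WOWR D=ROYY L=RYOY
Query: L face = RYOY

Answer: R Y O Y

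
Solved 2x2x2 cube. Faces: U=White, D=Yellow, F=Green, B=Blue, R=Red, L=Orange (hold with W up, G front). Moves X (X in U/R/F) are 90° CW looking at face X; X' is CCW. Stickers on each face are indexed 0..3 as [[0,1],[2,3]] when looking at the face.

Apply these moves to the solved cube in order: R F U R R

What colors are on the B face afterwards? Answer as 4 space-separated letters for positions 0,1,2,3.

After move 1 (R): R=RRRR U=WGWG F=GYGY D=YBYB B=WBWB
After move 2 (F): F=GGYY U=WGOO R=WRGR D=RRYB L=OYOB
After move 3 (U): U=OWOG F=WRYY R=WBGR B=OYWB L=GGOB
After move 4 (R): R=GWRB U=OROY F=WRYB D=RWYO B=GYWB
After move 5 (R): R=RGBW U=OROB F=WWYO D=RWYG B=YYRB
Query: B face = YYRB

Answer: Y Y R B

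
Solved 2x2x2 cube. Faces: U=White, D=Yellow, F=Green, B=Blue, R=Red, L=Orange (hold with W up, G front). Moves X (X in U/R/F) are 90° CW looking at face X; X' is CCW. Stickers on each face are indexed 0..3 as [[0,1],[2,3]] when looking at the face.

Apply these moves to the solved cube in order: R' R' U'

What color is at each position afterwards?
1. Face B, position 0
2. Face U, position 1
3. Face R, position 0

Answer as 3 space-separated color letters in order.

After move 1 (R'): R=RRRR U=WBWB F=GWGW D=YGYG B=YBYB
After move 2 (R'): R=RRRR U=WYWY F=GBGB D=YWYW B=GBGB
After move 3 (U'): U=YYWW F=OOGB R=GBRR B=RRGB L=GBOO
Query 1: B[0] = R
Query 2: U[1] = Y
Query 3: R[0] = G

Answer: R Y G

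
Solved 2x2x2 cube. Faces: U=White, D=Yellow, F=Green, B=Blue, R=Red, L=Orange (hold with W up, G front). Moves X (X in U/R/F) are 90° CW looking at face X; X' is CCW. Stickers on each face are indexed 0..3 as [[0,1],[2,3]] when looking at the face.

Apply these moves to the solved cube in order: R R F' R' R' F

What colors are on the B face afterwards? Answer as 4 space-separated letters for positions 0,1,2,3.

After move 1 (R): R=RRRR U=WGWG F=GYGY D=YBYB B=WBWB
After move 2 (R): R=RRRR U=WYWY F=GBGB D=YWYW B=GBGB
After move 3 (F'): F=BBGG U=WYRR R=WRYR D=OOYW L=OYOW
After move 4 (R'): R=RRWY U=WGRG F=BYGR D=OBYG B=WBOB
After move 5 (R'): R=RYRW U=WORW F=BGGG D=OYYR B=GBBB
After move 6 (F): F=GBGG U=WOWY R=RYWW D=RRYR L=OOOY
Query: B face = GBBB

Answer: G B B B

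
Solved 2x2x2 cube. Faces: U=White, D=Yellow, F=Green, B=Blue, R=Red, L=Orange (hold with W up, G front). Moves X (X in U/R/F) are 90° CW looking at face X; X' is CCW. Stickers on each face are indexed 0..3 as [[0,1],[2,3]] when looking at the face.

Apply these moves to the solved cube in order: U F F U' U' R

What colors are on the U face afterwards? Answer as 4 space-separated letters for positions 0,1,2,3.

Answer: Y O W R

Derivation:
After move 1 (U): U=WWWW F=RRGG R=BBRR B=OOBB L=GGOO
After move 2 (F): F=GRGR U=WWOG R=WBWR D=RBYY L=GYOY
After move 3 (F): F=GGRR U=WWYY R=OBGR D=WWYY L=GROB
After move 4 (U'): U=WYWY F=GRRR R=GGGR B=OBBB L=OOOB
After move 5 (U'): U=YYWW F=OORR R=GRGR B=GGBB L=OBOB
After move 6 (R): R=GGRR U=YOWR F=OWRY D=WBYG B=WGYB
Query: U face = YOWR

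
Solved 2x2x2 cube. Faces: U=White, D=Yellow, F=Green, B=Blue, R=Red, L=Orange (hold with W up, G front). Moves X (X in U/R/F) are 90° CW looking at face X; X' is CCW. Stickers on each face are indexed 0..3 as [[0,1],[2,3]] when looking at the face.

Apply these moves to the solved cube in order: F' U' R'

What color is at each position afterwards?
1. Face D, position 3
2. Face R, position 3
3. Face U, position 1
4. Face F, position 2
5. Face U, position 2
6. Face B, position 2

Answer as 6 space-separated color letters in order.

Answer: G Y B G W O

Derivation:
After move 1 (F'): F=GGGG U=WWRR R=YRYR D=OOYY L=OWOW
After move 2 (U'): U=WRWR F=OWGG R=GGYR B=YRBB L=BBOW
After move 3 (R'): R=GRGY U=WBWY F=ORGR D=OWYG B=YROB
Query 1: D[3] = G
Query 2: R[3] = Y
Query 3: U[1] = B
Query 4: F[2] = G
Query 5: U[2] = W
Query 6: B[2] = O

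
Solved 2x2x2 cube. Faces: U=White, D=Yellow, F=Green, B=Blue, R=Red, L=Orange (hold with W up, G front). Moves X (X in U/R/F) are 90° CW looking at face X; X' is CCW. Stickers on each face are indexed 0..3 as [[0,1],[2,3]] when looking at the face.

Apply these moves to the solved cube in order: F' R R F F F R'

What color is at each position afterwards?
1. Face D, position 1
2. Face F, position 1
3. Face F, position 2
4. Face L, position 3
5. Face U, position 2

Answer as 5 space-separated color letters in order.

After move 1 (F'): F=GGGG U=WWRR R=YRYR D=OOYY L=OWOW
After move 2 (R): R=YYRR U=WGRG F=GOGY D=OBYB B=RBWB
After move 3 (R): R=RYRY U=WORY F=GBGB D=OWYR B=GBGB
After move 4 (F): F=GGBB U=WOWW R=RYYY D=RRYR L=OOOW
After move 5 (F): F=BGBG U=WOWO R=WYWY D=YRYR L=OROR
After move 6 (F): F=BBGG U=WORR R=WYOY D=WWYR L=OYOR
After move 7 (R'): R=YYWO U=WGRG F=BOGR D=WBYG B=RBWB
Query 1: D[1] = B
Query 2: F[1] = O
Query 3: F[2] = G
Query 4: L[3] = R
Query 5: U[2] = R

Answer: B O G R R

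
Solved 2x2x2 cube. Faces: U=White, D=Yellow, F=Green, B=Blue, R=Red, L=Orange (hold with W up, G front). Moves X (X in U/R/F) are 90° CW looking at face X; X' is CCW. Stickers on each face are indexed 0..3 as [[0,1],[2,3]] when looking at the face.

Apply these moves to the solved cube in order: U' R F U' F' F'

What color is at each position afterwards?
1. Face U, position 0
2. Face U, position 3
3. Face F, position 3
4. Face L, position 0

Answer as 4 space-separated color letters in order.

After move 1 (U'): U=WWWW F=OOGG R=GGRR B=RRBB L=BBOO
After move 2 (R): R=RGRG U=WOWG F=OYGY D=YBYR B=WRWB
After move 3 (F): F=GOYY U=WOOB R=WGGG D=RRYR L=BYOB
After move 4 (U'): U=OBWO F=BYYY R=GOGG B=WGWB L=WROB
After move 5 (F'): F=YYBY U=OBGG R=RORG D=RBYR L=WOOW
After move 6 (F'): F=YYYB U=OBRR R=BORG D=OWYR L=WGOG
Query 1: U[0] = O
Query 2: U[3] = R
Query 3: F[3] = B
Query 4: L[0] = W

Answer: O R B W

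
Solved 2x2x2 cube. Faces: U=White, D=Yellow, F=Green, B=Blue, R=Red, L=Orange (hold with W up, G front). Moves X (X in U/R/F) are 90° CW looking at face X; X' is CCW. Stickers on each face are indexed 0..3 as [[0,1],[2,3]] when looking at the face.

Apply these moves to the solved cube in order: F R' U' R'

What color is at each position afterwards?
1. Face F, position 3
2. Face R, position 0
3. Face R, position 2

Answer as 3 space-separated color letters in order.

After move 1 (F): F=GGGG U=WWOO R=WRWR D=RRYY L=OYOY
After move 2 (R'): R=RRWW U=WBOB F=GWGO D=RGYG B=YBRB
After move 3 (U'): U=BBWO F=OYGO R=GWWW B=RRRB L=YBOY
After move 4 (R'): R=WWGW U=BRWR F=OBGO D=RYYO B=GRGB
Query 1: F[3] = O
Query 2: R[0] = W
Query 3: R[2] = G

Answer: O W G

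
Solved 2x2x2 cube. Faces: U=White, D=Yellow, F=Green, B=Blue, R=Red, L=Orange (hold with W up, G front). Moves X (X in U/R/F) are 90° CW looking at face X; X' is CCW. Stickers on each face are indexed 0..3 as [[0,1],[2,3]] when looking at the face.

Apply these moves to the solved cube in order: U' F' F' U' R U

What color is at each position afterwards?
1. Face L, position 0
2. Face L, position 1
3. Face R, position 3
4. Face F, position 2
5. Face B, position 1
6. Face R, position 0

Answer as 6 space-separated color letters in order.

After move 1 (U'): U=WWWW F=OOGG R=GGRR B=RRBB L=BBOO
After move 2 (F'): F=OGOG U=WWGR R=YGYR D=BOYY L=BWOW
After move 3 (F'): F=GGOO U=WWYY R=OGBR D=WWYY L=BROG
After move 4 (U'): U=WYWY F=BROO R=GGBR B=OGBB L=RROG
After move 5 (R): R=BGRG U=WRWO F=BWOY D=WBYO B=YGYB
After move 6 (U): U=WWOR F=BGOY R=YGRG B=RRYB L=BWOG
Query 1: L[0] = B
Query 2: L[1] = W
Query 3: R[3] = G
Query 4: F[2] = O
Query 5: B[1] = R
Query 6: R[0] = Y

Answer: B W G O R Y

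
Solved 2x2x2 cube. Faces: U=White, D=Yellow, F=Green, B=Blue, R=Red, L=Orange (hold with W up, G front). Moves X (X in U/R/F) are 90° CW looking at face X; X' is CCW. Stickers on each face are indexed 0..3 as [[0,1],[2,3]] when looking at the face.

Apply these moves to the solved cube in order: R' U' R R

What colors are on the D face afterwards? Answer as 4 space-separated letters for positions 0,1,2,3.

After move 1 (R'): R=RRRR U=WBWB F=GWGW D=YGYG B=YBYB
After move 2 (U'): U=BBWW F=OOGW R=GWRR B=RRYB L=YBOO
After move 3 (R): R=RGRW U=BOWW F=OGGG D=YYYR B=WRBB
After move 4 (R): R=RRWG U=BGWG F=OYGR D=YBYW B=WROB
Query: D face = YBYW

Answer: Y B Y W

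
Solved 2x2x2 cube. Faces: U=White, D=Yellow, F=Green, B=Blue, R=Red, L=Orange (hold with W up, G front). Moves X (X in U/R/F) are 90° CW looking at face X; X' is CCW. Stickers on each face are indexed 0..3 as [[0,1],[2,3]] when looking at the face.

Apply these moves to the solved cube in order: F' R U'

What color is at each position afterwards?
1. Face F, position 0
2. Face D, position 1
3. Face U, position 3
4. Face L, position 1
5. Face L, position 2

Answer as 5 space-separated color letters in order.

Answer: O B R B O

Derivation:
After move 1 (F'): F=GGGG U=WWRR R=YRYR D=OOYY L=OWOW
After move 2 (R): R=YYRR U=WGRG F=GOGY D=OBYB B=RBWB
After move 3 (U'): U=GGWR F=OWGY R=GORR B=YYWB L=RBOW
Query 1: F[0] = O
Query 2: D[1] = B
Query 3: U[3] = R
Query 4: L[1] = B
Query 5: L[2] = O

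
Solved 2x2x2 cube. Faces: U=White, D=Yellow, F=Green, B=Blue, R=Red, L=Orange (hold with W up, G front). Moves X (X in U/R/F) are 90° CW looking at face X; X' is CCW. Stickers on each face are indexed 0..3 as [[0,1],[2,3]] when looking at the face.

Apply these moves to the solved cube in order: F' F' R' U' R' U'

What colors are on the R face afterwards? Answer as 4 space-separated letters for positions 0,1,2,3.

Answer: O B G O

Derivation:
After move 1 (F'): F=GGGG U=WWRR R=YRYR D=OOYY L=OWOW
After move 2 (F'): F=GGGG U=WWYY R=OROR D=WWYY L=OROR
After move 3 (R'): R=RROO U=WBYB F=GWGY D=WGYG B=YBWB
After move 4 (U'): U=BBWY F=ORGY R=GWOO B=RRWB L=YBOR
After move 5 (R'): R=WOGO U=BWWR F=OBGY D=WRYY B=GRGB
After move 6 (U'): U=WRBW F=YBGY R=OBGO B=WOGB L=GROR
Query: R face = OBGO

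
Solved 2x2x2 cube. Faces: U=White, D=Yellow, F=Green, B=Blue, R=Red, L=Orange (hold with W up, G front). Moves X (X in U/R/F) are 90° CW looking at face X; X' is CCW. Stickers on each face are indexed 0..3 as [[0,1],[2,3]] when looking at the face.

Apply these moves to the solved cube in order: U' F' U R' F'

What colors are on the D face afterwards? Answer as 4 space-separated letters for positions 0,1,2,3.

Answer: G W Y G

Derivation:
After move 1 (U'): U=WWWW F=OOGG R=GGRR B=RRBB L=BBOO
After move 2 (F'): F=OGOG U=WWGR R=YGYR D=BOYY L=BWOW
After move 3 (U): U=GWRW F=YGOG R=RRYR B=BWBB L=OGOW
After move 4 (R'): R=RRRY U=GBRB F=YWOW D=BGYG B=YWOB
After move 5 (F'): F=WWYO U=GBRR R=GRBY D=GWYG L=OBOR
Query: D face = GWYG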